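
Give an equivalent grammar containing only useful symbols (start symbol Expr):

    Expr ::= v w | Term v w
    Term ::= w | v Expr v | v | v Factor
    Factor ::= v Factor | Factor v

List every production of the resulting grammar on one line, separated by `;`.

Expr ::= v w | Term v w; Term ::= w | v Expr v | v

Generating nonterminals: {Expr, Term}.
Reachable from Expr after that: {Expr, Term}.
Removed useless symbols: {Factor} and every production mentioning them.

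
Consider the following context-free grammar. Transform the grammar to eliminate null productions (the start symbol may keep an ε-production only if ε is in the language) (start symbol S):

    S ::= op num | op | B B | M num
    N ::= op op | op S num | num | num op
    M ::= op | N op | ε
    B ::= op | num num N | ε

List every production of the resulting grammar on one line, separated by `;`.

S ::= op num | op | B B | B | M num | num | ε; N ::= op op | op S num | op num | num | num op; M ::= op | N op; B ::= op | num num N

Nullable set = {B, M, S}.
ε ∈ L(G) since S is nullable, so keep S → ε.
For each production, add variants omitting each subset of nullable occurrences: S → B B gives B B | B. S → M num gives M num | num. N → op S num gives op S num | op num.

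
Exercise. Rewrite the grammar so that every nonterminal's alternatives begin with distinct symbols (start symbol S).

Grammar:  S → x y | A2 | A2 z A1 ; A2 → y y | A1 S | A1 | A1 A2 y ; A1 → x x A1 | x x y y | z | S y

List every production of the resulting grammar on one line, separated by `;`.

S → x y | A2 S'; A2 → y y | A1 A2'; A1 → z | S y | x x A1'; S' → epsilon | z A1; A2' → S | epsilon | A2 y; A1' → A1 | y y

S has alternatives sharing prefix 'A2': factor to S → A2 S' with S' → ε | z A1.
A2 has alternatives sharing prefix 'A1': factor to A2 → A1 A2' with A2' → S | ε | A2 y.
A1 has alternatives sharing prefix 'x x': factor to A1 → x x A1' with A1' → A1 | y y.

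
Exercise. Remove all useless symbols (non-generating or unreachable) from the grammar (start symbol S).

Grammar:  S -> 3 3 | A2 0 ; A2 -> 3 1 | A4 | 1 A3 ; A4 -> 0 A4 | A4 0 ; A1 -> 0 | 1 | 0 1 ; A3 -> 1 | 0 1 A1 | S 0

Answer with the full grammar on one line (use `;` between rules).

S -> 3 3 | A2 0; A2 -> 3 1 | 1 A3; A1 -> 0 | 1 | 0 1; A3 -> 1 | 0 1 A1 | S 0

Generating nonterminals: {A1, A2, A3, S}.
Reachable from S after that: {A1, A2, A3, S}.
Removed useless symbols: {A4} and every production mentioning them.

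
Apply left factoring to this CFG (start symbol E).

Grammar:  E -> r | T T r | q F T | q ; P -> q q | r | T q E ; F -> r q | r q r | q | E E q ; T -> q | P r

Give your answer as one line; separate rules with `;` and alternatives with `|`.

E has alternatives sharing prefix 'q': factor to E → q E' with E' → F T | ε.
F has alternatives sharing prefix 'r q': factor to F → r q F' with F' → ε | r.

E -> r | T T r | q E'; P -> q q | r | T q E; F -> q | E E q | r q F'; T -> q | P r; E' -> F T | eps; F' -> eps | r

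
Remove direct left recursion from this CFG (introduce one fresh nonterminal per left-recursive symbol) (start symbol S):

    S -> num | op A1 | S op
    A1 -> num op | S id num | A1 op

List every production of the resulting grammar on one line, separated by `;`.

S -> num S' | op A1 S'; A1 -> num op A1' | S id num A1'; S' -> op S' | ε; A1' -> op A1' | ε

Left recursion appears on S, A1.
For S: α = {op}, β = {num, op A1}. Rewrite as S → β S' and S' → α S' | ε.
For A1: α = {op}, β = {num op, S id num}. Rewrite as A1 → β A1' and A1' → α A1' | ε.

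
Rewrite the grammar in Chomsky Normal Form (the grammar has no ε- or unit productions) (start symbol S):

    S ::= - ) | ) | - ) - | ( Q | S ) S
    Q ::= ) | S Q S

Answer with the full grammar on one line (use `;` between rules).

S ::= X1 X2 | ) | X1 Y1 | X3 Q | S Y2; Q ::= ) | S Y3; X1 ::= -; X2 ::= ); X3 ::= (; Y1 ::= X2 X1; Y2 ::= X2 S; Y3 ::= Q S

Introduce a nonterminal for each terminal appearing in a rule of length ≥ 2: X1 → -, X2 → ), X3 → (.
Binarize each right-hand side of length ≥ 3 by chaining fresh nonterminals (Y1, Y2, …): affected rules were S → X1 X2 X1; S → S X2 S; Q → S Q S.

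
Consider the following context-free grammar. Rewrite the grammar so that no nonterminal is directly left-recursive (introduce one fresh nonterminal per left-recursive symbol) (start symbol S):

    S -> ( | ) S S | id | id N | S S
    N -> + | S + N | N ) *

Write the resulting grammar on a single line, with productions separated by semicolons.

Directly left-recursive nonterminals: S, N.
For S: α = {S}, β = {(, ) S S, id, id N}. Rewrite as S → β S' and S' → α S' | ε.
For N: α = {) *}, β = {+, S + N}. Rewrite as N → β N' and N' → α N' | ε.

S -> ( S' | ) S S S' | id S' | id N S'; N -> + N' | S + N N'; S' -> S S' | ε; N' -> ) * N' | ε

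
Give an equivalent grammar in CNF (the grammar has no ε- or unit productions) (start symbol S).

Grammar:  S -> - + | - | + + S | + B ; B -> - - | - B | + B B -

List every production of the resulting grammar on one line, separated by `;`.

Introduce a nonterminal for each terminal appearing in a rule of length ≥ 2: X1 → -, X2 → +.
Binarize each right-hand side of length ≥ 3 by chaining fresh nonterminals (Y1, Y2, …): affected rules were S → X2 X2 S; B → X2 B B X1.

S -> X1 X2 | - | X2 Y1 | X2 B; B -> X1 X1 | X1 B | X2 Y2; X1 -> -; X2 -> +; Y1 -> X2 S; Y2 -> B Y3; Y3 -> B X1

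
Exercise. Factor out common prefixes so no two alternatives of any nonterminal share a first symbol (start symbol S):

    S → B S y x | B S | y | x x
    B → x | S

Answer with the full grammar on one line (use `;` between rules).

S has alternatives sharing prefix 'B S': factor to S → B S S' with S' → y x | ε.

S → y | x x | B S S'; B → x | S; S' → y x | ε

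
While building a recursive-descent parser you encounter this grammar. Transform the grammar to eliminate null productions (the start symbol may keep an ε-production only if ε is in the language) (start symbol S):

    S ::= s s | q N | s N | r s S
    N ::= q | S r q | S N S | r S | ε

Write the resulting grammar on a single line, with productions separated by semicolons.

S ::= s s | q N | q | s N | s | r s S; N ::= q | S r q | S N S | S S | r S

Nullable set = {N}.
ε ∉ L(G), so no ε-production is kept.
For each production, add variants omitting each subset of nullable occurrences: S → q N gives q N | q. S → s N gives s N | s. N → S N S gives S N S | S S.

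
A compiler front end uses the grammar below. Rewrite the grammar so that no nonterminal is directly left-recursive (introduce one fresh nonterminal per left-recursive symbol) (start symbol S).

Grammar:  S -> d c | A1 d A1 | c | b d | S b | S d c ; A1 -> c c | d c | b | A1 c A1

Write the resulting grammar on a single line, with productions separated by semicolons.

Directly left-recursive nonterminals: S, A1.
For S: α = {b, d c}, β = {d c, A1 d A1, c, b d}. Rewrite as S → β S' and S' → α S' | ε.
For A1: α = {c A1}, β = {c c, d c, b}. Rewrite as A1 → β A1' and A1' → α A1' | ε.

S -> d c S' | A1 d A1 S' | c S' | b d S'; A1 -> c c A1' | d c A1' | b A1'; S' -> b S' | d c S' | epsilon; A1' -> c A1 A1' | epsilon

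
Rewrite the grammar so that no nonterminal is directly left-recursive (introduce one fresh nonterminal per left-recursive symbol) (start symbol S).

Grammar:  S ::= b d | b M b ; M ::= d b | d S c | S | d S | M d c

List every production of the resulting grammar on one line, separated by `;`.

Directly left-recursive nonterminal: M.
For M: α = {d c}, β = {d b, d S c, S, d S}. Rewrite as M → β M' and M' → α M' | ε.

S ::= b d | b M b; M ::= d b M' | d S c M' | S M' | d S M'; M' ::= d c M' | ε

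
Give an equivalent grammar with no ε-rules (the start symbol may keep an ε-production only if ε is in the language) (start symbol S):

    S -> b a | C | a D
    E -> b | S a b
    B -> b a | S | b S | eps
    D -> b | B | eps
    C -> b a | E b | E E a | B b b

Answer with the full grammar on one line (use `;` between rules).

Nullable nonterminals: {B, D}.
ε ∉ L(G), so no ε-production is kept.
Expand every rule over subsets of its nullable positions: S → a D gives a D | a. C → B b b gives B b b | b b.

S -> b a | C | a D | a; E -> b | S a b; B -> b a | S | b S; D -> b | B; C -> b a | E b | E E a | B b b | b b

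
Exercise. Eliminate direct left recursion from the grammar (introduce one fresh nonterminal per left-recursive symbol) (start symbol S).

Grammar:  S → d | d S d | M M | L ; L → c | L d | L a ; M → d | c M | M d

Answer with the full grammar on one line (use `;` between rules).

S → d | d S d | M M | L; L → c L'; M → d M' | c M M'; L' → d L' | a L' | ε; M' → d M' | ε

Directly left-recursive nonterminals: L, M.
For L: α = {d, a}, β = {c}. Rewrite as L → β L' and L' → α L' | ε.
For M: α = {d}, β = {d, c M}. Rewrite as M → β M' and M' → α M' | ε.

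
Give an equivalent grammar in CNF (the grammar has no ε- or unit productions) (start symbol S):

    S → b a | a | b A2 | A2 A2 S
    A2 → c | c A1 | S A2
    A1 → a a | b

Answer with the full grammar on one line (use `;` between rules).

Introduce a nonterminal for each terminal appearing in a rule of length ≥ 2: X1 → b, X2 → a, X3 → c.
Binarize each right-hand side of length ≥ 3 by chaining fresh nonterminals (Y1, Y2, …): affected rules were S → A2 A2 S.

S → X1 X2 | a | X1 A2 | A2 Y1; A2 → c | X3 A1 | S A2; A1 → X2 X2 | b; X1 → b; X2 → a; X3 → c; Y1 → A2 S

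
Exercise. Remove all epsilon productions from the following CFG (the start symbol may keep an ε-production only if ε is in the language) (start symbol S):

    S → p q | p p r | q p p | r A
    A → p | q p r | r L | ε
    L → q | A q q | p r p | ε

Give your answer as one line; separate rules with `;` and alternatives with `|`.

The nullable symbols are {A, L}.
ε ∉ L(G), so no ε-production is kept.
For each production, add variants omitting each subset of nullable occurrences: S → r A gives r A | r. A → r L gives r L | r. L → A q q gives A q q | q q.

S → p q | p p r | q p p | r A | r; A → p | q p r | r L | r; L → q | A q q | q q | p r p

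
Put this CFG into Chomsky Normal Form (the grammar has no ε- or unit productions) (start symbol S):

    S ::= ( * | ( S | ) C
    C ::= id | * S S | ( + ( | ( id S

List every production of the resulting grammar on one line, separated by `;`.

Introduce a nonterminal for each terminal appearing in a rule of length ≥ 2: X1 → (, X2 → *, X3 → ), X4 → +, X5 → id.
Binarize each right-hand side of length ≥ 3 by chaining fresh nonterminals (Y1, Y2, …): affected rules were C → X2 S S; C → X1 X4 X1; C → X1 X5 S.

S ::= X1 X2 | X1 S | X3 C; C ::= id | X2 Y1 | X1 Y2 | X1 Y3; X1 ::= (; X2 ::= *; X3 ::= ); X4 ::= +; X5 ::= id; Y1 ::= S S; Y2 ::= X4 X1; Y3 ::= X5 S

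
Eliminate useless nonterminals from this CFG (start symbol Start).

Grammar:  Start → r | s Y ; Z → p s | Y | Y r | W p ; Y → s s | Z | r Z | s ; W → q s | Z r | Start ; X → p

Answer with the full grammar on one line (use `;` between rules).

Start → r | s Y; Z → p s | Y | Y r | W p; Y → s s | Z | r Z | s; W → q s | Z r | Start

Generating nonterminals: {Start, W, X, Y, Z}.
Reachable from Start after that: {Start, W, Y, Z}.
Removed useless symbols: {X} and every production mentioning them.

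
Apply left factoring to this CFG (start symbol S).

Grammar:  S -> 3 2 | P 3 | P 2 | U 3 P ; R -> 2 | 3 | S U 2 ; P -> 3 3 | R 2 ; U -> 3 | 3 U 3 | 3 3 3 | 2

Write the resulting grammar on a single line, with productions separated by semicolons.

S has alternatives sharing prefix 'P': factor to S → P S' with S' → 3 | 2.
U has alternatives sharing prefix '3': factor to U → 3 U' with U' → ε | U 3 | 3 3.

S -> 3 2 | U 3 P | P S'; R -> 2 | 3 | S U 2; P -> 3 3 | R 2; U -> 2 | 3 U'; S' -> 3 | 2; U' -> epsilon | U 3 | 3 3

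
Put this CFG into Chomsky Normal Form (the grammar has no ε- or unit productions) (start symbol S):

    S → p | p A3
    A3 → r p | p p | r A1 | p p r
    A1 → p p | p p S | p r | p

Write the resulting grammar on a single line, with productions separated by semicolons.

Introduce a nonterminal for each terminal appearing in a rule of length ≥ 2: X1 → p, X2 → r.
Binarize each right-hand side of length ≥ 3 by chaining fresh nonterminals (Y1, Y2, …): affected rules were A3 → X1 X1 X2; A1 → X1 X1 S.

S → p | X1 A3; A3 → X2 X1 | X1 X1 | X2 A1 | X1 Y1; A1 → X1 X1 | X1 Y2 | X1 X2 | p; X1 → p; X2 → r; Y1 → X1 X2; Y2 → X1 S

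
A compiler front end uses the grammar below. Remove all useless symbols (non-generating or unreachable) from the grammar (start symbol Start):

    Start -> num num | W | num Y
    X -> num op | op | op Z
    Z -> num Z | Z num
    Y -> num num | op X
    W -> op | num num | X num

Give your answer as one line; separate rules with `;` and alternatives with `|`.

Generating nonterminals: {Start, W, X, Y}.
Reachable from Start after that: {Start, W, X, Y}.
Removed useless symbols: {Z} and every production mentioning them.

Start -> num num | W | num Y; X -> num op | op; Y -> num num | op X; W -> op | num num | X num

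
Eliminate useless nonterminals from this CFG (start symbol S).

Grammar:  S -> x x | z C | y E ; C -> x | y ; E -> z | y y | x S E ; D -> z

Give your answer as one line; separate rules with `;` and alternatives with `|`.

S -> x x | z C | y E; C -> x | y; E -> z | y y | x S E

Generating nonterminals: {C, D, E, S}.
Reachable from S after that: {C, E, S}.
Removed useless symbols: {D} and every production mentioning them.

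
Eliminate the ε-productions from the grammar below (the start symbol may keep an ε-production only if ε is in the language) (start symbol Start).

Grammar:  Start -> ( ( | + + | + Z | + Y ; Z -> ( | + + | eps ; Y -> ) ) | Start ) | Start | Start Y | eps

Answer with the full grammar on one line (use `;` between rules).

Nullable set = {Y, Z}.
ε ∉ L(G), so no ε-production is kept.
For each production, add variants omitting each subset of nullable occurrences: Start → + Z gives + Z | +.

Start -> ( ( | + + | + Z | + | + Y; Z -> ( | + +; Y -> ) ) | Start ) | Start | Start Y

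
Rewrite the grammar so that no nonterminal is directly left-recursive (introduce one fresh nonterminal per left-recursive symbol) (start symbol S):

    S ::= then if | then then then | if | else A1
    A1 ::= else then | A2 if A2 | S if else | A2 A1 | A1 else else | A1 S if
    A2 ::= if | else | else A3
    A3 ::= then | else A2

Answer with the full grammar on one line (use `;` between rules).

Left recursion appears on A1.
For A1: α = {else else, S if}, β = {else then, A2 if A2, S if else, A2 A1}. Rewrite as A1 → β A1' and A1' → α A1' | ε.

S ::= then if | then then then | if | else A1; A1 ::= else then A1' | A2 if A2 A1' | S if else A1' | A2 A1 A1'; A2 ::= if | else | else A3; A3 ::= then | else A2; A1' ::= else else A1' | S if A1' | ε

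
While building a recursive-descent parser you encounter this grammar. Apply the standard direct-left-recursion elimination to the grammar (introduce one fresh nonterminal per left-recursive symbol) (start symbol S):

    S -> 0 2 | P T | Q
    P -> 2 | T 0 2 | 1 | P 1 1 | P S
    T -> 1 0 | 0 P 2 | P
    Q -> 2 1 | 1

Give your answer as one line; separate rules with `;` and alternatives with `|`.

S -> 0 2 | P T | Q; P -> 2 P' | T 0 2 P' | 1 P'; T -> 1 0 | 0 P 2 | P; Q -> 2 1 | 1; P' -> 1 1 P' | S P' | ε

Left recursion appears on P.
For P: α = {1 1, S}, β = {2, T 0 2, 1}. Rewrite as P → β P' and P' → α P' | ε.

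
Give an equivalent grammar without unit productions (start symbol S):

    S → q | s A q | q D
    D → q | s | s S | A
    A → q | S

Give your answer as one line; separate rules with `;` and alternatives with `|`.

S → q | s A q | q D; D → q | s A q | q D | s | s S; A → q | s A q | q D

Unit pairs: A ⇒* {S}; D ⇒* {A, S}.
Replace each nonterminal's rules with the union of the non-unit rules of every nonterminal it unit-derives.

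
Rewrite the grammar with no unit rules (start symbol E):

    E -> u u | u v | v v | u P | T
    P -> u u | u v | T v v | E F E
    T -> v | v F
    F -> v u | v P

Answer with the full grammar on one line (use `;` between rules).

Unit pairs: E ⇒* {T}.
For each unit pair (A, B), copy every non-unit production of B to A, then drop all unit productions.

E -> u u | u v | v v | u P | v | v F; P -> u u | u v | T v v | E F E; T -> v | v F; F -> v u | v P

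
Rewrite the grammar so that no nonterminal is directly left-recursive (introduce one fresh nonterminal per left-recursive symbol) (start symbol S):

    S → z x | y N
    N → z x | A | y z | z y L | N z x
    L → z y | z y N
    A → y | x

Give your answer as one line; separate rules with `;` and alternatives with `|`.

Left recursion appears on N.
For N: α = {z x}, β = {z x, A, y z, z y L}. Rewrite as N → β N' and N' → α N' | ε.

S → z x | y N; N → z x N' | A N' | y z N' | z y L N'; L → z y | z y N; A → y | x; N' → z x N' | ε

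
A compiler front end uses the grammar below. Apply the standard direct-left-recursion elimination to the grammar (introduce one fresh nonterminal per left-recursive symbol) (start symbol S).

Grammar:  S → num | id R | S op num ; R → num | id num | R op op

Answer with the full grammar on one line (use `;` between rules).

Left recursion appears on S, R.
For S: α = {op num}, β = {num, id R}. Rewrite as S → β S' and S' → α S' | ε.
For R: α = {op op}, β = {num, id num}. Rewrite as R → β R' and R' → α R' | ε.

S → num S' | id R S'; R → num R' | id num R'; S' → op num S' | eps; R' → op op R' | eps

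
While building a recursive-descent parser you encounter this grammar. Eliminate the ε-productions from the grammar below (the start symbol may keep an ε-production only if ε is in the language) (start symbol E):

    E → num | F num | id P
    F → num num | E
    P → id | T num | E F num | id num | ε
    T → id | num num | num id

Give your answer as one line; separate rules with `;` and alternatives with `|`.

E → num | F num | id P | id; F → num num | E; P → id | T num | E F num | id num; T → id | num num | num id

Nullable set = {P}.
ε ∉ L(G), so no ε-production is kept.
Expand every rule over subsets of its nullable positions: E → id P gives id P | id.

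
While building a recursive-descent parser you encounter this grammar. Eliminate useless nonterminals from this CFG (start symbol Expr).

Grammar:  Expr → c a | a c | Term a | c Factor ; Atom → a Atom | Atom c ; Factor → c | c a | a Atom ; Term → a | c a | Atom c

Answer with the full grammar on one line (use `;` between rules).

Expr → c a | a c | Term a | c Factor; Factor → c | c a; Term → a | c a

Generating nonterminals: {Expr, Factor, Term}.
Reachable from Expr after that: {Expr, Factor, Term}.
Removed useless symbols: {Atom} and every production mentioning them.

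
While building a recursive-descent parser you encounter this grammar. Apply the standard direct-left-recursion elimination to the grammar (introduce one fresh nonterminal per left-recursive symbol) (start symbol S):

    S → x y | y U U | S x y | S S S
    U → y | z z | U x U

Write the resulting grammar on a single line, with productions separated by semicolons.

S → x y S' | y U U S'; U → y U' | z z U'; S' → x y S' | S S S' | ε; U' → x U U' | ε

Directly left-recursive nonterminals: S, U.
For S: α = {x y, S S}, β = {x y, y U U}. Rewrite as S → β S' and S' → α S' | ε.
For U: α = {x U}, β = {y, z z}. Rewrite as U → β U' and U' → α U' | ε.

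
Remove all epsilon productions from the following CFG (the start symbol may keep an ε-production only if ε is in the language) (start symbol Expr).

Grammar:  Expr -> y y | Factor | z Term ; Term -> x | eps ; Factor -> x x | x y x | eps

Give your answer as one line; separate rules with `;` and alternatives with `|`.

Expr -> y y | Factor | z Term | z | ε; Term -> x; Factor -> x x | x y x

Nullable set = {Expr, Factor, Term}.
ε ∈ L(G) since Expr is nullable, so keep Expr → ε.
Add the nullable-subset variants: Expr → z Term gives z Term | z.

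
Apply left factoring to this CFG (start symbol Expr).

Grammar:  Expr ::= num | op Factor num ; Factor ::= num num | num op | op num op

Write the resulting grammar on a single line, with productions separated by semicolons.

Expr ::= num | op Factor num; Factor ::= op num op | num Factor1; Factor1 ::= num | op

Factor has alternatives sharing prefix 'num': factor to Factor → num Factor1 with Factor1 → num | op.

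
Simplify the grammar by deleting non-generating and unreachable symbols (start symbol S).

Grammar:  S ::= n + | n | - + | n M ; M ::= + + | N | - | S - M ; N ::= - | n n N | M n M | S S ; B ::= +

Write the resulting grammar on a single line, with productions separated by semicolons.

Generating nonterminals: {B, M, N, S}.
Reachable from S after that: {M, N, S}.
Removed useless symbols: {B} and every production mentioning them.

S ::= n + | n | - + | n M; M ::= + + | N | - | S - M; N ::= - | n n N | M n M | S S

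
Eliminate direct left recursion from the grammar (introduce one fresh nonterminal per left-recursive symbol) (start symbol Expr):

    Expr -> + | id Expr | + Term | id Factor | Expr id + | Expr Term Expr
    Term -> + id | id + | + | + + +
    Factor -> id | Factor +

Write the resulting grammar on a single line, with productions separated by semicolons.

Expr -> + Expr1 | id Expr Expr1 | + Term Expr1 | id Factor Expr1; Term -> + id | id + | + | + + +; Factor -> id Factor1; Expr1 -> id + Expr1 | Term Expr Expr1 | epsilon; Factor1 -> + Factor1 | epsilon

Expr, Factor are directly left-recursive.
For Expr: α = {id +, Term Expr}, β = {+, id Expr, + Term, id Factor}. Rewrite as Expr → β Expr1 and Expr1 → α Expr1 | ε.
For Factor: α = {+}, β = {id}. Rewrite as Factor → β Factor1 and Factor1 → α Factor1 | ε.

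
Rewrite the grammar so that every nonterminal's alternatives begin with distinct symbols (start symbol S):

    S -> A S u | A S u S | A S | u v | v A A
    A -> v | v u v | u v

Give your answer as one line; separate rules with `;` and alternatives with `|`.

S has alternatives sharing prefix 'A S': factor to S → A S S' with S' → u | u S | ε.
A has alternatives sharing prefix 'v': factor to A → v A' with A' → ε | u v.
S' has alternatives sharing prefix 'u': factor to S' → u S'' with S'' → ε | S.

S -> u v | v A A | A S S'; A -> u v | v A'; S' -> eps | u S''; A' -> eps | u v; S'' -> eps | S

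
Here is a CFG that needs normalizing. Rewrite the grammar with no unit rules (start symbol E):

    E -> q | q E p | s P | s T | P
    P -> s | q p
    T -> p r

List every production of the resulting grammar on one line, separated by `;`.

E -> q | q E p | s P | s T | s | q p; P -> s | q p; T -> p r

Unit pairs: E ⇒* {P}.
Replace each nonterminal's rules with the union of the non-unit rules of every nonterminal it unit-derives.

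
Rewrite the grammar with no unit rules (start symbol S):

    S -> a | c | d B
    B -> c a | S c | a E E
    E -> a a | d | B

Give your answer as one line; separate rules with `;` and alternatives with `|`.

Unit pairs: E ⇒* {B}.
For each unit pair (A, B), copy every non-unit production of B to A, then drop all unit productions.

S -> a | c | d B; B -> c a | S c | a E E; E -> c a | S c | a E E | a a | d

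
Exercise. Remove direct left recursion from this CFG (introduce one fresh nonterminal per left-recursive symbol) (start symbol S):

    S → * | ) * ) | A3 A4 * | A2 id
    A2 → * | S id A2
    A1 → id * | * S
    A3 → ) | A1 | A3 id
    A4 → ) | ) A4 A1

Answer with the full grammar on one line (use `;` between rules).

A3 is directly left-recursive.
For A3: α = {id}, β = {), A1}. Rewrite as A3 → β A3' and A3' → α A3' | ε.

S → * | ) * ) | A3 A4 * | A2 id; A2 → * | S id A2; A1 → id * | * S; A3 → ) A3' | A1 A3'; A4 → ) | ) A4 A1; A3' → id A3' | ε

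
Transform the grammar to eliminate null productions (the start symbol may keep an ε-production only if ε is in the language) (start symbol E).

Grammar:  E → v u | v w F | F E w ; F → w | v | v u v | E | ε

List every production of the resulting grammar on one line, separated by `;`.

E → v u | v w F | v w | F E w | E w; F → w | v | v u v | E

Nullable set = {F}.
ε ∉ L(G), so no ε-production is kept.
Expand every rule over subsets of its nullable positions: E → v w F gives v w F | v w. E → F E w gives F E w | E w.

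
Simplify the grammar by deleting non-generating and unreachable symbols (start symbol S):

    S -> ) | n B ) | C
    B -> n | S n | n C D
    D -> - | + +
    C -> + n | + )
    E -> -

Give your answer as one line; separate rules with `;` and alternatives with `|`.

S -> ) | n B ) | C; B -> n | S n | n C D; D -> - | + +; C -> + n | + )

Generating nonterminals: {B, C, D, E, S}.
Reachable from S after that: {B, C, D, S}.
Removed useless symbols: {E} and every production mentioning them.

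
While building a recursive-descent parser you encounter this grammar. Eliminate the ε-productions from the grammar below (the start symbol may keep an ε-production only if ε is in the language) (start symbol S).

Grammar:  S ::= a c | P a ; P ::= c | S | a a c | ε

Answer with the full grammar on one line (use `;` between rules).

Nullable set = {P}.
ε ∉ L(G), so no ε-production is kept.
For each production, add variants omitting each subset of nullable occurrences: S → P a gives P a | a.

S ::= a c | P a | a; P ::= c | S | a a c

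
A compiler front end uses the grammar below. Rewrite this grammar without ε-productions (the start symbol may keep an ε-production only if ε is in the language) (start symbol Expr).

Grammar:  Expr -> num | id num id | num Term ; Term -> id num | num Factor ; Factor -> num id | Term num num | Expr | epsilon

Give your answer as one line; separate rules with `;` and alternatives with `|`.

Expr -> num | id num id | num Term; Term -> id num | num Factor | num; Factor -> num id | Term num num | Expr

Nullable nonterminals: {Factor}.
ε ∉ L(G), so no ε-production is kept.
Expand every rule over subsets of its nullable positions: Term → num Factor gives num Factor | num.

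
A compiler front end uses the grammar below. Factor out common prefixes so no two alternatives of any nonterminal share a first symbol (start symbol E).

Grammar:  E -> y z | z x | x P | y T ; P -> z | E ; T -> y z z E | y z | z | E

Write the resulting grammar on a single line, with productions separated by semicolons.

E -> z x | x P | y E'; P -> z | E; T -> z | E | y z T'; E' -> z | T; T' -> z E | ε

E has alternatives sharing prefix 'y': factor to E → y E' with E' → z | T.
T has alternatives sharing prefix 'y z': factor to T → y z T' with T' → z E | ε.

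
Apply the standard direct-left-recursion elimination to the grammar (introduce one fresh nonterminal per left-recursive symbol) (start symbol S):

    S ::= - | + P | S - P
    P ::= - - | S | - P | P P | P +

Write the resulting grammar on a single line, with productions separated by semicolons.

S, P are directly left-recursive.
For S: α = {- P}, β = {-, + P}. Rewrite as S → β S' and S' → α S' | ε.
For P: α = {P, +}, β = {- -, S, - P}. Rewrite as P → β P' and P' → α P' | ε.

S ::= - S' | + P S'; P ::= - - P' | S P' | - P P'; S' ::= - P S' | ε; P' ::= P P' | + P' | ε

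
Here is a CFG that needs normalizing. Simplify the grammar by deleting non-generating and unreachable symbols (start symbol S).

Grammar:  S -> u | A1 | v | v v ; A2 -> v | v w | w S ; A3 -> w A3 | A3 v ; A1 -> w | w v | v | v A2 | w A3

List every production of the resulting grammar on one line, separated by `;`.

S -> u | A1 | v | v v; A2 -> v | v w | w S; A1 -> w | w v | v | v A2

Generating nonterminals: {A1, A2, S}.
Reachable from S after that: {A1, A2, S}.
Removed useless symbols: {A3} and every production mentioning them.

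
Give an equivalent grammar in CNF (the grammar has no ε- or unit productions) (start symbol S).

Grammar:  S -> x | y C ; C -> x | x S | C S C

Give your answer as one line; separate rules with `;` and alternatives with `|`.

S -> x | X1 C; C -> x | X2 S | C Y1; X1 -> y; X2 -> x; Y1 -> S C

Introduce a nonterminal for each terminal appearing in a rule of length ≥ 2: X1 → y, X2 → x.
Binarize each right-hand side of length ≥ 3 by chaining fresh nonterminals (Y1, Y2, …): affected rules were C → C S C.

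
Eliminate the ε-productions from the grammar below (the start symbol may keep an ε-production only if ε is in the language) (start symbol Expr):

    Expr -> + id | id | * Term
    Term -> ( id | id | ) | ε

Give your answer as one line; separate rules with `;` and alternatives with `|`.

Nullable nonterminals: {Term}.
ε ∉ L(G), so no ε-production is kept.
Expand every rule over subsets of its nullable positions: Expr → * Term gives * Term | *.

Expr -> + id | id | * Term | *; Term -> ( id | id | )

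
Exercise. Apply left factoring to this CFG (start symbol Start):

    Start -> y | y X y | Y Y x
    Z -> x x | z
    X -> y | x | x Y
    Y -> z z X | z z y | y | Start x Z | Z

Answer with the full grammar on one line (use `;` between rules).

Start has alternatives sharing prefix 'y': factor to Start → y Start1 with Start1 → ε | X y.
X has alternatives sharing prefix 'x': factor to X → x X1 with X1 → ε | Y.
Y has alternatives sharing prefix 'z z': factor to Y → z z Y1 with Y1 → X | y.

Start -> Y Y x | y Start1; Z -> x x | z; X -> y | x X1; Y -> y | Start x Z | Z | z z Y1; Start1 -> ε | X y; X1 -> ε | Y; Y1 -> X | y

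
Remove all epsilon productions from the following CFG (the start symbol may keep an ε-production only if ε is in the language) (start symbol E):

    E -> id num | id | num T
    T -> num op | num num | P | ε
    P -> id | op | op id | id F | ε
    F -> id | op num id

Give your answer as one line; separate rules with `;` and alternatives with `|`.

E -> id num | id | num T | num; T -> num op | num num | P; P -> id | op | op id | id F; F -> id | op num id

The nullable symbols are {P, T}.
ε ∉ L(G), so no ε-production is kept.
For each production, add variants omitting each subset of nullable occurrences: E → num T gives num T | num.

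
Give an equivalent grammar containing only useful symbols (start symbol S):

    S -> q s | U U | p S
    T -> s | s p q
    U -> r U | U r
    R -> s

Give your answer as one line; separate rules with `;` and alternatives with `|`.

S -> q s | p S

Generating nonterminals: {R, S, T}.
Reachable from S after that: {S}.
Removed useless symbols: {R, T, U} and every production mentioning them.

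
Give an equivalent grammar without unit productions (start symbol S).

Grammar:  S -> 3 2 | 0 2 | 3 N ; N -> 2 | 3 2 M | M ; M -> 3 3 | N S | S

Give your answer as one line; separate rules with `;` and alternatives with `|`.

Unit pairs: M ⇒* {S}; N ⇒* {M, S}.
Replace each nonterminal's rules with the union of the non-unit rules of every nonterminal it unit-derives.

S -> 3 2 | 0 2 | 3 N; N -> 3 2 | 0 2 | 3 N | 2 | 3 2 M | 3 3 | N S; M -> 3 2 | 0 2 | 3 N | 3 3 | N S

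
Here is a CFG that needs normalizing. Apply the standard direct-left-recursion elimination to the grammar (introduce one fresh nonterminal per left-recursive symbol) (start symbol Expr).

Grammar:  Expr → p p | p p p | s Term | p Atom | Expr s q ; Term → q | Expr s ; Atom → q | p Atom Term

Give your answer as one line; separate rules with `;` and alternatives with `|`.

Directly left-recursive nonterminal: Expr.
For Expr: α = {s q}, β = {p p, p p p, s Term, p Atom}. Rewrite as Expr → β Expr1 and Expr1 → α Expr1 | ε.

Expr → p p Expr1 | p p p Expr1 | s Term Expr1 | p Atom Expr1; Term → q | Expr s; Atom → q | p Atom Term; Expr1 → s q Expr1 | ε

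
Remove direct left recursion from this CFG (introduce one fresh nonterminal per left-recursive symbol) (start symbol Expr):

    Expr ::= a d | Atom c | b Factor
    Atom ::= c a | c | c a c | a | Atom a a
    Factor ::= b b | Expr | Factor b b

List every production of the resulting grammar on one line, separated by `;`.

Expr ::= a d | Atom c | b Factor; Atom ::= c a Atom1 | c Atom1 | c a c Atom1 | a Atom1; Factor ::= b b Factor1 | Expr Factor1; Atom1 ::= a a Atom1 | ε; Factor1 ::= b b Factor1 | ε

Left recursion appears on Atom, Factor.
For Atom: α = {a a}, β = {c a, c, c a c, a}. Rewrite as Atom → β Atom1 and Atom1 → α Atom1 | ε.
For Factor: α = {b b}, β = {b b, Expr}. Rewrite as Factor → β Factor1 and Factor1 → α Factor1 | ε.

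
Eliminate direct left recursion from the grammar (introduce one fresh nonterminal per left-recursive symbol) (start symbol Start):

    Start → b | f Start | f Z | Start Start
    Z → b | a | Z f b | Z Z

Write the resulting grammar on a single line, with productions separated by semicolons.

Start → b Start1 | f Start Start1 | f Z Start1; Z → b Z1 | a Z1; Start1 → Start Start1 | ε; Z1 → f b Z1 | Z Z1 | ε

Start, Z are directly left-recursive.
For Start: α = {Start}, β = {b, f Start, f Z}. Rewrite as Start → β Start1 and Start1 → α Start1 | ε.
For Z: α = {f b, Z}, β = {b, a}. Rewrite as Z → β Z1 and Z1 → α Z1 | ε.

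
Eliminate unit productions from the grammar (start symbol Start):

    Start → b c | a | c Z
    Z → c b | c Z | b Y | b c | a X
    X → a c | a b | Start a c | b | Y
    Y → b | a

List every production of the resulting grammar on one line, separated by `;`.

Start → b c | a | c Z; Z → c b | c Z | b Y | b c | a X; X → a c | a b | Start a c | b | a; Y → b | a

Unit pairs: X ⇒* {Y}.
For every A with A ⇒* B via unit rules, add B's non-unit alternatives to A; then delete every rule of the form X → Y.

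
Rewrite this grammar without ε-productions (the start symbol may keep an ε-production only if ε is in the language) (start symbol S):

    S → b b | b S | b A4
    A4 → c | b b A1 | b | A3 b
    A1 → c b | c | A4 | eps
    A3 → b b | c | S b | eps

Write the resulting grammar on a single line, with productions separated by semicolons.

Nullable nonterminals: {A1, A3}.
ε ∉ L(G), so no ε-production is kept.
Expand every rule over subsets of its nullable positions: A4 → b b A1 gives b b A1 | b b.

S → b b | b S | b A4; A4 → c | b b A1 | b b | b | A3 b; A1 → c b | c | A4; A3 → b b | c | S b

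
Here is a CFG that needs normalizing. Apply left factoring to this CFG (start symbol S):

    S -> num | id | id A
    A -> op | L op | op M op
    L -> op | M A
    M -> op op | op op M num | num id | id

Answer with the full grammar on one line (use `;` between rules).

S -> num | id S'; A -> L op | op A'; L -> op | M A; M -> num id | id | op op M'; S' -> eps | A; A' -> eps | M op; M' -> eps | M num

S has alternatives sharing prefix 'id': factor to S → id S' with S' → ε | A.
A has alternatives sharing prefix 'op': factor to A → op A' with A' → ε | M op.
M has alternatives sharing prefix 'op op': factor to M → op op M' with M' → ε | M num.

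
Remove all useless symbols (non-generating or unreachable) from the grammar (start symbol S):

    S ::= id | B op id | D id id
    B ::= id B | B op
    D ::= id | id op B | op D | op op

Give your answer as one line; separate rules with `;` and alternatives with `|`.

Generating nonterminals: {D, S}.
Reachable from S after that: {D, S}.
Removed useless symbols: {B} and every production mentioning them.

S ::= id | D id id; D ::= id | op D | op op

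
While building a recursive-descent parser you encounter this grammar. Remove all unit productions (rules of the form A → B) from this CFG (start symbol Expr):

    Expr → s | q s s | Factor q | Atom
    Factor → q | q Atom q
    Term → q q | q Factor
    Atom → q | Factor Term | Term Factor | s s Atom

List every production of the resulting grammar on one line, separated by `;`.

Unit pairs: Expr ⇒* {Atom}.
For every A with A ⇒* B via unit rules, add B's non-unit alternatives to A; then delete every rule of the form X → Y.

Expr → q | Factor Term | Term Factor | s s Atom | s | q s s | Factor q; Factor → q | q Atom q; Term → q q | q Factor; Atom → q | Factor Term | Term Factor | s s Atom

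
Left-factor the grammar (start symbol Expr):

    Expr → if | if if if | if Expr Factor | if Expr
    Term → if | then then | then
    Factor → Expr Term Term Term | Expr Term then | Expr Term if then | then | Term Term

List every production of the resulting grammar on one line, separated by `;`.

Expr has alternatives sharing prefix 'if': factor to Expr → if Expr1 with Expr1 → ε | if if | Expr Factor | Expr.
Term has alternatives sharing prefix 'then': factor to Term → then Term1 with Term1 → then | ε.
Factor has alternatives sharing prefix 'Expr Term': factor to Factor → Expr Term Factor1 with Factor1 → Term Term | then | if then.
Expr1 has alternatives sharing prefix 'Expr': factor to Expr1 → Expr Expr11 with Expr11 → Factor | ε.

Expr → if Expr1; Term → if | then Term1; Factor → then | Term Term | Expr Term Factor1; Expr1 → ε | if if | Expr Expr11; Term1 → then | ε; Factor1 → Term Term | then | if then; Expr11 → Factor | ε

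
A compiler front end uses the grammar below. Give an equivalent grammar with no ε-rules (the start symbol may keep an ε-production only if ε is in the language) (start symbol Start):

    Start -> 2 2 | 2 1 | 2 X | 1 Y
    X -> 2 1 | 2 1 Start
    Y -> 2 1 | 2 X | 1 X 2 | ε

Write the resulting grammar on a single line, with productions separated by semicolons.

Nullable nonterminals: {Y}.
ε ∉ L(G), so no ε-production is kept.
Expand every rule over subsets of its nullable positions: Start → 1 Y gives 1 Y | 1.

Start -> 2 2 | 2 1 | 2 X | 1 Y | 1; X -> 2 1 | 2 1 Start; Y -> 2 1 | 2 X | 1 X 2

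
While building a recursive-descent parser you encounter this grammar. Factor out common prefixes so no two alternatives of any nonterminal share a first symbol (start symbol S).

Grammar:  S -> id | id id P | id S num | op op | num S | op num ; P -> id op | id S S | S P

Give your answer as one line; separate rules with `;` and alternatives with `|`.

S -> num S | id S' | op S''; P -> S P | id P'; S' -> ε | id P | S num; S'' -> op | num; P' -> op | S S

S has alternatives sharing prefix 'id': factor to S → id S' with S' → ε | id P | S num.
S has alternatives sharing prefix 'op': factor to S → op S'' with S'' → op | num.
P has alternatives sharing prefix 'id': factor to P → id P' with P' → op | S S.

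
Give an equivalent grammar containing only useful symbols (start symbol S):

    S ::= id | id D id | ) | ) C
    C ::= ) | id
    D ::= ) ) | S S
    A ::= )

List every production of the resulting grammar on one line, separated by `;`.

S ::= id | id D id | ) | ) C; C ::= ) | id; D ::= ) ) | S S

Generating nonterminals: {A, C, D, S}.
Reachable from S after that: {C, D, S}.
Removed useless symbols: {A} and every production mentioning them.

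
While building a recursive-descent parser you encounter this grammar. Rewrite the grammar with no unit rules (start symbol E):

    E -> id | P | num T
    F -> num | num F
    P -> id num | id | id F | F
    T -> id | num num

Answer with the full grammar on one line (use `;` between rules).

Unit pairs: E ⇒* {F, P}; P ⇒* {F}.
For every A with A ⇒* B via unit rules, add B's non-unit alternatives to A; then delete every rule of the form X → Y.

E -> id | num T | id num | id F | num | num F; F -> num | num F; P -> num | num F | id num | id | id F; T -> id | num num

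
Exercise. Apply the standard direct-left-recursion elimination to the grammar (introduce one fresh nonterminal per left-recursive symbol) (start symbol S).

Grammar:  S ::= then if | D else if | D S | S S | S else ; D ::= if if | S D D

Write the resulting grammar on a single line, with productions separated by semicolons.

Left recursion appears on S.
For S: α = {S, else}, β = {then if, D else if, D S}. Rewrite as S → β S' and S' → α S' | ε.

S ::= then if S' | D else if S' | D S S'; D ::= if if | S D D; S' ::= S S' | else S' | ε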